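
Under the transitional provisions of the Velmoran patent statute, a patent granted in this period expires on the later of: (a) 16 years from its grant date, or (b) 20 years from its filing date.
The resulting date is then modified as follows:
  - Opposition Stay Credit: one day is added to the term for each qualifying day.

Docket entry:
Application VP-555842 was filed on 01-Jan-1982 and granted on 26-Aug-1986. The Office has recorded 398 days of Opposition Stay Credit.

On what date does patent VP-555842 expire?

September 28, 2003

(a) grant + 16 years → 26 August 2002.
(b) filing + 20 years → 1 January 2002.
Later of the two: 26 August 2002.
Opposition Stay Credit: +398 days → 28 September 2003.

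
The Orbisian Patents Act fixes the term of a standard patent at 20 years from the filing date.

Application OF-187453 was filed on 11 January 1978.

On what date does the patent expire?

Filing date + 20 years → 11 January 1998.

January 11, 1998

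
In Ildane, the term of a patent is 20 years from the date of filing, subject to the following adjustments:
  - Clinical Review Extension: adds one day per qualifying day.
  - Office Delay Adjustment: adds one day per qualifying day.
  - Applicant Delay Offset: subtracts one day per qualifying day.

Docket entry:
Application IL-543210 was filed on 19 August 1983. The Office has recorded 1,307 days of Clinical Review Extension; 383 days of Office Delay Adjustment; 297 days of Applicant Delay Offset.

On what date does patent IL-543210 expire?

Base term: filing date + 20 years → 19 August 2003.
Clinical Review Extension: +1307 days → 18 March 2007.
Office Delay Adjustment: +383 days → 4 April 2008.
Applicant Delay Offset: −297 days → 12 June 2007.

2007-06-12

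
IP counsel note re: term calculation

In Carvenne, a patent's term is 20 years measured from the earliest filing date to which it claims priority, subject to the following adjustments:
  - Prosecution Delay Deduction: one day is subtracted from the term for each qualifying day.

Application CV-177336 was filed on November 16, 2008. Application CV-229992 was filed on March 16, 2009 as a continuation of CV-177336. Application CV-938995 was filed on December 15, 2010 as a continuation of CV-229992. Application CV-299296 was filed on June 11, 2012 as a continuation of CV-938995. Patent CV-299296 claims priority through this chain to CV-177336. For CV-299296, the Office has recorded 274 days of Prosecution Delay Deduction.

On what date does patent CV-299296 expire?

February 16, 2028

Earliest priority filing: 16 November 2008.
Base term: 16 November 2008 + 20 years → 16 November 2028.
Prosecution Delay Deduction: −274 days → 16 February 2028.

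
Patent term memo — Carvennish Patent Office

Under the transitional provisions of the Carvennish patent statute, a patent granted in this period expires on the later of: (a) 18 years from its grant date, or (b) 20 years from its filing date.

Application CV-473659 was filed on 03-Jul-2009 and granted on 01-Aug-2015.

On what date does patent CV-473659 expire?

2033-08-01

(a) grant + 18 years → 1 August 2033.
(b) filing + 20 years → 3 July 2029.
Later of the two: 1 August 2033.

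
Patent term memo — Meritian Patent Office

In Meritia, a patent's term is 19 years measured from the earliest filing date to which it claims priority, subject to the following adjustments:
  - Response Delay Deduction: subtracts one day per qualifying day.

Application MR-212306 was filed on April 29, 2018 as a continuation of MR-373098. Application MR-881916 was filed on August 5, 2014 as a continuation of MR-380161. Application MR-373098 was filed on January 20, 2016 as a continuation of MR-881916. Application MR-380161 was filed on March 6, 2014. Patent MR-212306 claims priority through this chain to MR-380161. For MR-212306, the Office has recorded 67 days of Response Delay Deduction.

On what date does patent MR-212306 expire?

2032-12-29

Earliest priority filing: 6 March 2014.
Base term: 6 March 2014 + 19 years → 6 March 2033.
Response Delay Deduction: −67 days → 29 December 2032.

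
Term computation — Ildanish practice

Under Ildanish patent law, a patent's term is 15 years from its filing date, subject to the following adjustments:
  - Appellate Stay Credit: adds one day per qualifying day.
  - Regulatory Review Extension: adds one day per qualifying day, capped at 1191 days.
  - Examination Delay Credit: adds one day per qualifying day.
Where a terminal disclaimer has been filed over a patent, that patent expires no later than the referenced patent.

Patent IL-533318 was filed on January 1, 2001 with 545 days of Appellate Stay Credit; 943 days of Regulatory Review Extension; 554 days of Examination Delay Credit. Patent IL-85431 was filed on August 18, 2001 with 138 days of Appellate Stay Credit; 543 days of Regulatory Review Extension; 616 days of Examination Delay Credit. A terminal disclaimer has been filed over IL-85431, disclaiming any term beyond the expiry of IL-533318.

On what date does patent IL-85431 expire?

Natural term of IL-85431:
  Base: filing + 15 years → 18 August 2016.
  Appellate Stay Credit: +138 days → 3 January 2017.
  Regulatory Review Extension: 543 days (within the 1191-day cap) → +543 days → 30 June 2018.
  Examination Delay Credit: +616 days → 7 March 2020.
Expiry of referenced patent IL-533318:
  Base: filing + 15 years → 1 January 2016.
  Appellate Stay Credit: +545 days → 29 June 2017.
  Regulatory Review Extension: 943 days (within the 1191-day cap) → +943 days → 28 January 2020.
  Examination Delay Credit: +554 days → 4 August 2021.
Terminal disclaimer: IL-85431 expires on the earlier of 7 March 2020 and 4 August 2021.

2020-03-07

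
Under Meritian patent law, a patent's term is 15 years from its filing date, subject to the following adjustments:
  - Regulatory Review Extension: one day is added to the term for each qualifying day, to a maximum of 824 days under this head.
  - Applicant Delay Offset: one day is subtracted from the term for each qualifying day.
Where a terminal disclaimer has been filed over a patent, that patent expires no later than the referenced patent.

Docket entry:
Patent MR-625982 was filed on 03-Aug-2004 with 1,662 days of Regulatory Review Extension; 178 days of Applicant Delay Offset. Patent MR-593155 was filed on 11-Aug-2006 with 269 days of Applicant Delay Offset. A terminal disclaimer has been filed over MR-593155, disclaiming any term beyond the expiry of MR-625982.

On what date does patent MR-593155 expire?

Natural term of MR-593155:
  Base: filing + 15 years → 11 August 2021.
  Applicant Delay Offset: −269 days → 15 November 2020.
Expiry of referenced patent MR-625982:
  Base: filing + 15 years → 3 August 2019.
  Regulatory Review Extension: 1662 days claimed exceeds the 824-day cap, so +824 days → 4 November 2021.
  Applicant Delay Offset: −178 days → 10 May 2021.
Terminal disclaimer: MR-593155 expires on the earlier of 15 November 2020 and 10 May 2021.

2020-11-15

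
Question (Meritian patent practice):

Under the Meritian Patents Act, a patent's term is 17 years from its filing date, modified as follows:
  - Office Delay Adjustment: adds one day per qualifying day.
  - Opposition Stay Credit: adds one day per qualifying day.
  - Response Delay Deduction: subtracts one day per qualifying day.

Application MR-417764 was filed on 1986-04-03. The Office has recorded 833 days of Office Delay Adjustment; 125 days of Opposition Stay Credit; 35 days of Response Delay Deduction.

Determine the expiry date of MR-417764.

Base term: filing date + 17 years → 3 April 2003.
Office Delay Adjustment: +833 days → 14 July 2005.
Opposition Stay Credit: +125 days → 16 November 2005.
Response Delay Deduction: −35 days → 12 October 2005.

October 12, 2005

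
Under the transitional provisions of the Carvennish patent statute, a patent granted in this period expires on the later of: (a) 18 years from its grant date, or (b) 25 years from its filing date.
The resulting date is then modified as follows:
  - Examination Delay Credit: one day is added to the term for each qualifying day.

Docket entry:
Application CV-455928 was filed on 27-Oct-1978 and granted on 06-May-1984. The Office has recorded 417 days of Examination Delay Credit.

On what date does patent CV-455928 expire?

(a) grant + 18 years → 6 May 2002.
(b) filing + 25 years → 27 October 2003.
Later of the two: 27 October 2003.
Examination Delay Credit: +417 days → 17 December 2004.

December 17, 2004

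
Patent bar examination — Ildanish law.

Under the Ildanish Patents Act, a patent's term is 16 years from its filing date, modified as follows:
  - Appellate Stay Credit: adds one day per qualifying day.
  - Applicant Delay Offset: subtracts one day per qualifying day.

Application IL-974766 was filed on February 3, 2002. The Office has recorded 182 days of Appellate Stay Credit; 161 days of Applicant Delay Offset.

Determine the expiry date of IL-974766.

2018-02-24

Base term: filing date + 16 years → 3 February 2018.
Appellate Stay Credit: +182 days → 4 August 2018.
Applicant Delay Offset: −161 days → 24 February 2018.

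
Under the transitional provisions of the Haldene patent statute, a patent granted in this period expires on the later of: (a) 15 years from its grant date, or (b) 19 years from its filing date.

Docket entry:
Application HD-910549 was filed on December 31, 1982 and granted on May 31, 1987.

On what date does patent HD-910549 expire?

2002-05-31

(a) grant + 15 years → 31 May 2002.
(b) filing + 19 years → 31 December 2001.
Later of the two: 31 May 2002.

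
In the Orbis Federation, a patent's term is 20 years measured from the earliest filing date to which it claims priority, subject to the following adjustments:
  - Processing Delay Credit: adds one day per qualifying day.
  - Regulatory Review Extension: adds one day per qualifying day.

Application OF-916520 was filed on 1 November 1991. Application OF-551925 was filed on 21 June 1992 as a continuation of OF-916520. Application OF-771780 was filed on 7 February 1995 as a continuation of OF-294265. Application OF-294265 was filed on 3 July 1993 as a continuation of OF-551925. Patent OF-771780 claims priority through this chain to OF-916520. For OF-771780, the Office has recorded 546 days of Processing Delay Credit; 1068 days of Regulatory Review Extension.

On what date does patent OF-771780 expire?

2016-04-02

Earliest priority filing: 1 November 1991.
Base term: 1 November 1991 + 20 years → 1 November 2011.
Processing Delay Credit: +546 days → 30 April 2013.
Regulatory Review Extension: +1068 days → 2 April 2016.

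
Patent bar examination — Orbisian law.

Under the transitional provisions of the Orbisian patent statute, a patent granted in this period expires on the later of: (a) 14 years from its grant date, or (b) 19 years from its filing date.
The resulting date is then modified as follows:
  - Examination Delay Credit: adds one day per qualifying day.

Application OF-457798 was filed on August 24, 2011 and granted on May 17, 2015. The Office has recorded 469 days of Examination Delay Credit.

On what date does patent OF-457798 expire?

(a) grant + 14 years → 17 May 2029.
(b) filing + 19 years → 24 August 2030.
Later of the two: 24 August 2030.
Examination Delay Credit: +469 days → 6 December 2031.

December 6, 2031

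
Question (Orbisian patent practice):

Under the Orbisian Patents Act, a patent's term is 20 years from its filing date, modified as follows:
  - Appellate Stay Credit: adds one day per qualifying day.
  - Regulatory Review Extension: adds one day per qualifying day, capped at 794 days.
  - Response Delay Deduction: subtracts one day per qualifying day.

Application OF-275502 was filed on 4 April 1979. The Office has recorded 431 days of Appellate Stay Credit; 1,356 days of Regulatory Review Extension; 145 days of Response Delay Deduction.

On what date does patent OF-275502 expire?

2002-03-19

Base term: filing date + 20 years → 4 April 1999.
Appellate Stay Credit: +431 days → 8 June 2000.
Regulatory Review Extension: 1356 days claimed exceeds the 794-day cap, so +794 days → 11 August 2002.
Response Delay Deduction: −145 days → 19 March 2002.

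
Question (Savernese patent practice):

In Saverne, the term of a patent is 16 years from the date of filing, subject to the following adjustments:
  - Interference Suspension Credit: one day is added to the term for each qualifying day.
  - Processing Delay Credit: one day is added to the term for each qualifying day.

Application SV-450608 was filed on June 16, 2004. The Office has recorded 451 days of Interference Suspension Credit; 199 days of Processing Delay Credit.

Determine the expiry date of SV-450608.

Base term: filing date + 16 years → 16 June 2020.
Interference Suspension Credit: +451 days → 10 September 2021.
Processing Delay Credit: +199 days → 28 March 2022.

March 28, 2022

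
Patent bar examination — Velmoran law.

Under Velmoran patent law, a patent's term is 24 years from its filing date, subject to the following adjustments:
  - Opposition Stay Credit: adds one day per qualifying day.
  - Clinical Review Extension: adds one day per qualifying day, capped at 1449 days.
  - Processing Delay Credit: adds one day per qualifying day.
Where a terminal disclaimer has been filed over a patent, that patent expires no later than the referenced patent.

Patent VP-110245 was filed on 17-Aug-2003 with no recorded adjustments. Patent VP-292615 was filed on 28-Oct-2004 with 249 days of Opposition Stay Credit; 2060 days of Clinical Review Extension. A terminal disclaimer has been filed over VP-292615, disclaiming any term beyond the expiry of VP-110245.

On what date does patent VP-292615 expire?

Natural term of VP-292615:
  Base: filing + 24 years → 28 October 2028.
  Opposition Stay Credit: +249 days → 4 July 2029.
  Clinical Review Extension: 2060 days claimed exceeds the 1449-day cap, so +1449 days → 22 June 2033.
Expiry of referenced patent VP-110245:
  Base: filing + 24 years → 17 August 2027.
Terminal disclaimer: VP-292615 expires on the earlier of 22 June 2033 and 17 August 2027.

2027-08-17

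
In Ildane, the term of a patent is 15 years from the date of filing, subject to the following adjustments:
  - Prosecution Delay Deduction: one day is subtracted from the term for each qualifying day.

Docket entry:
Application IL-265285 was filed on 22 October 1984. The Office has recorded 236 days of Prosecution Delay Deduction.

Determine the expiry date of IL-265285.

Base term: filing date + 15 years → 22 October 1999.
Prosecution Delay Deduction: −236 days → 28 February 1999.

1999-02-28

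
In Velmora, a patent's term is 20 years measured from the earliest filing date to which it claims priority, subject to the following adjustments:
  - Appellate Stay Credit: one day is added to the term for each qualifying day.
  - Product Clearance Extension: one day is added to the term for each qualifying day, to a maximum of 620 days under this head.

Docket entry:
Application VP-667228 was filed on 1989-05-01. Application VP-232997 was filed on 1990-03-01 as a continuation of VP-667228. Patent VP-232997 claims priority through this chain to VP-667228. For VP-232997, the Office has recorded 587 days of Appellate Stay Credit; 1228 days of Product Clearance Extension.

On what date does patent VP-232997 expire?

2012-08-20

Earliest priority filing: 1 May 1989.
Base term: 1 May 1989 + 20 years → 1 May 2009.
Appellate Stay Credit: +587 days → 9 December 2010.
Product Clearance Extension: 1228 days claimed exceeds the 620-day cap, so +620 days → 20 August 2012.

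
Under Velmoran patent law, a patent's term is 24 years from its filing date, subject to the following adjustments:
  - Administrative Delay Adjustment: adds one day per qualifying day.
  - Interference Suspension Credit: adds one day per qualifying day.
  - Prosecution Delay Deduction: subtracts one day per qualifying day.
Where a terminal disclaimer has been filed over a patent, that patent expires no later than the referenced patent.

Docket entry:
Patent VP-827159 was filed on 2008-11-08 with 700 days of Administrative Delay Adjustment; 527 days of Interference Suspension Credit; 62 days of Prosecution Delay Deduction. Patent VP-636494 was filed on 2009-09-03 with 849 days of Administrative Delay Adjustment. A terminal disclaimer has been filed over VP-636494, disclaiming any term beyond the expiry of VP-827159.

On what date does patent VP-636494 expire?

December 31, 2035

Natural term of VP-636494:
  Base: filing + 24 years → 3 September 2033.
  Administrative Delay Adjustment: +849 days → 31 December 2035.
Expiry of referenced patent VP-827159:
  Base: filing + 24 years → 8 November 2032.
  Administrative Delay Adjustment: +700 days → 9 October 2034.
  Interference Suspension Credit: +527 days → 19 March 2036.
  Prosecution Delay Deduction: −62 days → 17 January 2036.
Terminal disclaimer: VP-636494 expires on the earlier of 31 December 2035 and 17 January 2036.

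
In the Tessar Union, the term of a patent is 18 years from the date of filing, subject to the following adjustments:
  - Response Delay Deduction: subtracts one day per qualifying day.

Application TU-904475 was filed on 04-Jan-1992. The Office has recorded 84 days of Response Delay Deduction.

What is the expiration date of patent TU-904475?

Base term: filing date + 18 years → 4 January 2010.
Response Delay Deduction: −84 days → 12 October 2009.

October 12, 2009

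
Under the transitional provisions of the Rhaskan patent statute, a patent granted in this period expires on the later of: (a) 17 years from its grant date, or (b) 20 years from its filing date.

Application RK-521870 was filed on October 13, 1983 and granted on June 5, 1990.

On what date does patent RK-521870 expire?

2007-06-05

(a) grant + 17 years → 5 June 2007.
(b) filing + 20 years → 13 October 2003.
Later of the two: 5 June 2007.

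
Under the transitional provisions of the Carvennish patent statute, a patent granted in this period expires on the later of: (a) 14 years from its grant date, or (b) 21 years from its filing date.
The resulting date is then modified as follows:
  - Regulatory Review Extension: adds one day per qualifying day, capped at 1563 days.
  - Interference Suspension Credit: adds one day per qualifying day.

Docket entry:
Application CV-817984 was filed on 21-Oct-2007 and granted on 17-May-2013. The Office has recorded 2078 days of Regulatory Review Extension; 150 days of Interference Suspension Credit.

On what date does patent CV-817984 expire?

(a) grant + 14 years → 17 May 2027.
(b) filing + 21 years → 21 October 2028.
Later of the two: 21 October 2028.
Regulatory Review Extension: 2078 days claimed exceeds the 1563-day cap, so +1563 days → 31 January 2033.
Interference Suspension Credit: +150 days → 30 June 2033.

2033-06-30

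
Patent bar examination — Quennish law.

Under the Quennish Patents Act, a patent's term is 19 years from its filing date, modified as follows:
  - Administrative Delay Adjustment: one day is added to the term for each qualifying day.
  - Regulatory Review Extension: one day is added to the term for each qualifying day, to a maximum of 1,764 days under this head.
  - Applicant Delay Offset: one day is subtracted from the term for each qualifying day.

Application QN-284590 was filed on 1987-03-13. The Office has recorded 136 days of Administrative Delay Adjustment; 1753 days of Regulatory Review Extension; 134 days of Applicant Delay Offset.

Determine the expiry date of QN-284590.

Base term: filing date + 19 years → 13 March 2006.
Administrative Delay Adjustment: +136 days → 27 July 2006.
Regulatory Review Extension: 1753 days (within the 1764-day cap) → +1753 days → 15 May 2011.
Applicant Delay Offset: −134 days → 1 January 2011.

January 1, 2011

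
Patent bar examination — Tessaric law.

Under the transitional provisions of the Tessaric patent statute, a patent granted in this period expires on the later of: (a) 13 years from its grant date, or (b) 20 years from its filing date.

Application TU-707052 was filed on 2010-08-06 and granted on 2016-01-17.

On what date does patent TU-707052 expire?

August 6, 2030

(a) grant + 13 years → 17 January 2029.
(b) filing + 20 years → 6 August 2030.
Later of the two: 6 August 2030.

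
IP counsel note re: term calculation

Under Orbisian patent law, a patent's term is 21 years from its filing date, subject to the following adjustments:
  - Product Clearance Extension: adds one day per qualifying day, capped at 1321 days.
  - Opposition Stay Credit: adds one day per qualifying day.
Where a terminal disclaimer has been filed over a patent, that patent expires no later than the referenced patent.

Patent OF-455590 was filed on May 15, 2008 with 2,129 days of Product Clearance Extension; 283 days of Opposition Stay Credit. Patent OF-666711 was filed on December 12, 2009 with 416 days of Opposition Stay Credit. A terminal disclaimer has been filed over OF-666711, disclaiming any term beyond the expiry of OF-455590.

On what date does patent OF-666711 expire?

Natural term of OF-666711:
  Base: filing + 21 years → 12 December 2030.
  Opposition Stay Credit: +416 days → 1 February 2032.
Expiry of referenced patent OF-455590:
  Base: filing + 21 years → 15 May 2029.
  Product Clearance Extension: 2129 days claimed exceeds the 1321-day cap, so +1321 days → 26 December 2032.
  Opposition Stay Credit: +283 days → 5 October 2033.
Terminal disclaimer: OF-666711 expires on the earlier of 1 February 2032 and 5 October 2033.

2032-02-01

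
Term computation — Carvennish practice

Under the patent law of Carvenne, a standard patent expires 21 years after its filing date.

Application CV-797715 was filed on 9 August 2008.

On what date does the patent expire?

2029-08-09

Filing date + 21 years → 9 August 2029.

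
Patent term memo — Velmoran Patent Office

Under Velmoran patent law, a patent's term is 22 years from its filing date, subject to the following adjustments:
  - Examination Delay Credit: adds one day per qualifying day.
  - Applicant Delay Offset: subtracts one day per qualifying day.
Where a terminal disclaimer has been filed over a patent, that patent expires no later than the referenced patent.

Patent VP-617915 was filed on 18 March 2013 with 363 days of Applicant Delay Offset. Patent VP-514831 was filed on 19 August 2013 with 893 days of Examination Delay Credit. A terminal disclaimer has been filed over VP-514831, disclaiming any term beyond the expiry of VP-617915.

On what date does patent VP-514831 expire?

Natural term of VP-514831:
  Base: filing + 22 years → 19 August 2035.
  Examination Delay Credit: +893 days → 28 January 2038.
Expiry of referenced patent VP-617915:
  Base: filing + 22 years → 18 March 2035.
  Applicant Delay Offset: −363 days → 20 March 2034.
Terminal disclaimer: VP-514831 expires on the earlier of 28 January 2038 and 20 March 2034.

March 20, 2034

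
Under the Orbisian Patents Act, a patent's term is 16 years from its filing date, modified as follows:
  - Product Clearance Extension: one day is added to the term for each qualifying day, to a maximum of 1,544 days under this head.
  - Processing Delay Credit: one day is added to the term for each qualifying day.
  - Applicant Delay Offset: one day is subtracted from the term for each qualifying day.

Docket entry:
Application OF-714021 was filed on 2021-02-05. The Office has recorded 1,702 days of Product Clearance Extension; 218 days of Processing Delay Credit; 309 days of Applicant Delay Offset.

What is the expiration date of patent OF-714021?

Base term: filing date + 16 years → 5 February 2037.
Product Clearance Extension: 1702 days claimed exceeds the 1544-day cap, so +1544 days → 29 April 2041.
Processing Delay Credit: +218 days → 3 December 2041.
Applicant Delay Offset: −309 days → 28 January 2041.

2041-01-28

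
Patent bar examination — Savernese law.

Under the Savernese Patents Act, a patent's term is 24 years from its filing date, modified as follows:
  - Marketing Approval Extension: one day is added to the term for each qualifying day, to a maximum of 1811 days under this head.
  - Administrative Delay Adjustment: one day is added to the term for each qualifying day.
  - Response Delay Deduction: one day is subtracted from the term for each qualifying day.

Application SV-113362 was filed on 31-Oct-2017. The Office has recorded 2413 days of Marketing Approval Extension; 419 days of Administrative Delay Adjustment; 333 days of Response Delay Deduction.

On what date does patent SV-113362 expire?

Base term: filing date + 24 years → 31 October 2041.
Marketing Approval Extension: 2413 days claimed exceeds the 1811-day cap, so +1811 days → 16 October 2046.
Administrative Delay Adjustment: +419 days → 9 December 2047.
Response Delay Deduction: −333 days → 10 January 2047.

January 10, 2047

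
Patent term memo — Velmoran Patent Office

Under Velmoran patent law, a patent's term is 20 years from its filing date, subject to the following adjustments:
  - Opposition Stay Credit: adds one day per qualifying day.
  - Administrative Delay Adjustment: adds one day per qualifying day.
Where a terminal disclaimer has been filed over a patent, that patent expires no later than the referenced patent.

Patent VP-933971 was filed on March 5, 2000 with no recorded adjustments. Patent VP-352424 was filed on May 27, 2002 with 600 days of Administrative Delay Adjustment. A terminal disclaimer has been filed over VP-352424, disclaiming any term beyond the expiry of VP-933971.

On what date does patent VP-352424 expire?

March 5, 2020

Natural term of VP-352424:
  Base: filing + 20 years → 27 May 2022.
  Administrative Delay Adjustment: +600 days → 17 January 2024.
Expiry of referenced patent VP-933971:
  Base: filing + 20 years → 5 March 2020.
Terminal disclaimer: VP-352424 expires on the earlier of 17 January 2024 and 5 March 2020.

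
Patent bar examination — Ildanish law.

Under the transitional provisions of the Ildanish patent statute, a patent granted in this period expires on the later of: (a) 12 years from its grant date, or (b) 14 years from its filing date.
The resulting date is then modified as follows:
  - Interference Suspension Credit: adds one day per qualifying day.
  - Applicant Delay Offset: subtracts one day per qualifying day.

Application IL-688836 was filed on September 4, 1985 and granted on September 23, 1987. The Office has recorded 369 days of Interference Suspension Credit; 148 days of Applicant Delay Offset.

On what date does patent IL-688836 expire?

May 1, 2000

(a) grant + 12 years → 23 September 1999.
(b) filing + 14 years → 4 September 1999.
Later of the two: 23 September 1999.
Interference Suspension Credit: +369 days → 26 September 2000.
Applicant Delay Offset: −148 days → 1 May 2000.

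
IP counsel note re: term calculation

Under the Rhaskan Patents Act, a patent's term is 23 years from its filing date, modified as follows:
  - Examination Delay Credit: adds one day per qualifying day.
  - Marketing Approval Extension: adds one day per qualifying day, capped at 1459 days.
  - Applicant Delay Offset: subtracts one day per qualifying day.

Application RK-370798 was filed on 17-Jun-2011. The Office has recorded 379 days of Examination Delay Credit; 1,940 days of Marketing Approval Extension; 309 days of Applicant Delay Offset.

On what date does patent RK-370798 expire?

Base term: filing date + 23 years → 17 June 2034.
Examination Delay Credit: +379 days → 1 July 2035.
Marketing Approval Extension: 1940 days claimed exceeds the 1459-day cap, so +1459 days → 29 June 2039.
Applicant Delay Offset: −309 days → 24 August 2038.

August 24, 2038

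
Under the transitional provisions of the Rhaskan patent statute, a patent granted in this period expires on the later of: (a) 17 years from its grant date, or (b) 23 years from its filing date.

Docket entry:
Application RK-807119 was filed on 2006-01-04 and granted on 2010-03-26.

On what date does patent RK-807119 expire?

(a) grant + 17 years → 26 March 2027.
(b) filing + 23 years → 4 January 2029.
Later of the two: 4 January 2029.

January 4, 2029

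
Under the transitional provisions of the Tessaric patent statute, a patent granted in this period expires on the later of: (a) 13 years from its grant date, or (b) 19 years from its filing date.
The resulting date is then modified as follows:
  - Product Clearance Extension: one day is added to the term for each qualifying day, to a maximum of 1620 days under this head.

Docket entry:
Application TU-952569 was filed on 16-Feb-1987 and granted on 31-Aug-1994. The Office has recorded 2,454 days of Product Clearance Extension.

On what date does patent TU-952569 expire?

2012-02-06

(a) grant + 13 years → 31 August 2007.
(b) filing + 19 years → 16 February 2006.
Later of the two: 31 August 2007.
Product Clearance Extension: 2454 days claimed exceeds the 1620-day cap, so +1620 days → 6 February 2012.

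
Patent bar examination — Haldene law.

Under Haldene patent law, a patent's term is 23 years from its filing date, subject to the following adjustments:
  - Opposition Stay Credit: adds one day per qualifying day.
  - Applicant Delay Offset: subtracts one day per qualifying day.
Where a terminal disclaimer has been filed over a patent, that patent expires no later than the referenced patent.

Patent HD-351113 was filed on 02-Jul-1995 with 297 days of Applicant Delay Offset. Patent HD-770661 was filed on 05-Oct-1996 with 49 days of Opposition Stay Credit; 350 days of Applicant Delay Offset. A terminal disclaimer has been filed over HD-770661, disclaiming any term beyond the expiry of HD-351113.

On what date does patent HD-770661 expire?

2017-09-08

Natural term of HD-770661:
  Base: filing + 23 years → 5 October 2019.
  Opposition Stay Credit: +49 days → 23 November 2019.
  Applicant Delay Offset: −350 days → 8 December 2018.
Expiry of referenced patent HD-351113:
  Base: filing + 23 years → 2 July 2018.
  Applicant Delay Offset: −297 days → 8 September 2017.
Terminal disclaimer: HD-770661 expires on the earlier of 8 December 2018 and 8 September 2017.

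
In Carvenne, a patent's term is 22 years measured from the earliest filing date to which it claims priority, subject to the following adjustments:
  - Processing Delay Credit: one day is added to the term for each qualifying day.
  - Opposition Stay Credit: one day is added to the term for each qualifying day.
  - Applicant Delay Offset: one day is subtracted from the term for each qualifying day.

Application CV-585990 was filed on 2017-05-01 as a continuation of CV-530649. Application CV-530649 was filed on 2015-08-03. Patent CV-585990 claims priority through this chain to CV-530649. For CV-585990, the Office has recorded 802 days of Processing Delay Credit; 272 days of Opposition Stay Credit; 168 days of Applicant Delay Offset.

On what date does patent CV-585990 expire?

Earliest priority filing: 3 August 2015.
Base term: 3 August 2015 + 22 years → 3 August 2037.
Processing Delay Credit: +802 days → 14 October 2039.
Opposition Stay Credit: +272 days → 12 July 2040.
Applicant Delay Offset: −168 days → 26 January 2040.

2040-01-26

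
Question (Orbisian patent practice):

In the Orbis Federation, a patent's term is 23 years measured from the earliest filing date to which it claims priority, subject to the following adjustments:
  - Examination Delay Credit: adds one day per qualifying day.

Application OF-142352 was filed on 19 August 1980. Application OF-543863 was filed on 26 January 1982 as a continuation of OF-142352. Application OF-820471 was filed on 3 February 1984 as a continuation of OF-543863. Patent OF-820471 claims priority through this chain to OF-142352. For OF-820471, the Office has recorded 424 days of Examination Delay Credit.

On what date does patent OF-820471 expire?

2004-10-16

Earliest priority filing: 19 August 1980.
Base term: 19 August 1980 + 23 years → 19 August 2003.
Examination Delay Credit: +424 days → 16 October 2004.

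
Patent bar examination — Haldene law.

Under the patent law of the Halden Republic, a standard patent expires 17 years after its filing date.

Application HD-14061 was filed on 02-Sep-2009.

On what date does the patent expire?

2026-09-02

Filing date + 17 years → 2 September 2026.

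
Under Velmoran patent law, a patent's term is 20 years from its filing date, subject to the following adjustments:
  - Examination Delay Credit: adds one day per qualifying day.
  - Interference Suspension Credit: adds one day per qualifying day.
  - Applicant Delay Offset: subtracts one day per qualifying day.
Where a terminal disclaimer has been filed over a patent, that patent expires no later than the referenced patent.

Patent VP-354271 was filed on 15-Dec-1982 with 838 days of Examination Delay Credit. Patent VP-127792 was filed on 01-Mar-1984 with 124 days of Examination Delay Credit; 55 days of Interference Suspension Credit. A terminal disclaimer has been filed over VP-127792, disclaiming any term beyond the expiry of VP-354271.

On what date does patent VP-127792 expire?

Natural term of VP-127792:
  Base: filing + 20 years → 1 March 2004.
  Examination Delay Credit: +124 days → 3 July 2004.
  Interference Suspension Credit: +55 days → 27 August 2004.
Expiry of referenced patent VP-354271:
  Base: filing + 20 years → 15 December 2002.
  Examination Delay Credit: +838 days → 1 April 2005.
Terminal disclaimer: VP-127792 expires on the earlier of 27 August 2004 and 1 April 2005.

August 27, 2004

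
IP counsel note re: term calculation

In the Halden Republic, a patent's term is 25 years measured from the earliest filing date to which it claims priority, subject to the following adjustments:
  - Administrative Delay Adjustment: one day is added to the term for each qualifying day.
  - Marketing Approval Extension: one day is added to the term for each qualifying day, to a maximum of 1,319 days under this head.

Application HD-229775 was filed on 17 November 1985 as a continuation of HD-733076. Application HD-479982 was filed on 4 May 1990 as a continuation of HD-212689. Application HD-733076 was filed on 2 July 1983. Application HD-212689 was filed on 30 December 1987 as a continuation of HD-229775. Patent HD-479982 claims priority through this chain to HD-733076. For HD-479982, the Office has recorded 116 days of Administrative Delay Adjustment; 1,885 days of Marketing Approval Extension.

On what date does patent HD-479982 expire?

Earliest priority filing: 2 July 1983.
Base term: 2 July 1983 + 25 years → 2 July 2008.
Administrative Delay Adjustment: +116 days → 26 October 2008.
Marketing Approval Extension: 1885 days claimed exceeds the 1319-day cap, so +1319 days → 6 June 2012.

2012-06-06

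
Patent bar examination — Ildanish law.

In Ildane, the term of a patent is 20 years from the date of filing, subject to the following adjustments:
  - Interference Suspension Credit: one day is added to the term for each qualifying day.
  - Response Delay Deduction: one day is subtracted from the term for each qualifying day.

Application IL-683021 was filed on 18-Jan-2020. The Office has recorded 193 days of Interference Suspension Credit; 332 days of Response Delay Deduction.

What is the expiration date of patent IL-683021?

2039-09-01

Base term: filing date + 20 years → 18 January 2040.
Interference Suspension Credit: +193 days → 29 July 2040.
Response Delay Deduction: −332 days → 1 September 2039.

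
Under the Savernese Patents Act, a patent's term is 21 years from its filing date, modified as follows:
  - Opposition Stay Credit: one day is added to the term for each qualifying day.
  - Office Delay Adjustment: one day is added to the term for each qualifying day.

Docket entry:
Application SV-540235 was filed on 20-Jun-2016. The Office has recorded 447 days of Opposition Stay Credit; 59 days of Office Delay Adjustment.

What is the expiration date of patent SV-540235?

Base term: filing date + 21 years → 20 June 2037.
Opposition Stay Credit: +447 days → 10 September 2038.
Office Delay Adjustment: +59 days → 8 November 2038.

2038-11-08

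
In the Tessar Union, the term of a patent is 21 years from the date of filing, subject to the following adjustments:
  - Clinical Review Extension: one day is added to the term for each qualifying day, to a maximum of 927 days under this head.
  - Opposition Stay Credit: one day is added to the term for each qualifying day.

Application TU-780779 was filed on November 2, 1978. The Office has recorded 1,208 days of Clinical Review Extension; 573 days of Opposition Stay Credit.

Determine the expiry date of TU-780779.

December 11, 2003

Base term: filing date + 21 years → 2 November 1999.
Clinical Review Extension: 1208 days claimed exceeds the 927-day cap, so +927 days → 17 May 2002.
Opposition Stay Credit: +573 days → 11 December 2003.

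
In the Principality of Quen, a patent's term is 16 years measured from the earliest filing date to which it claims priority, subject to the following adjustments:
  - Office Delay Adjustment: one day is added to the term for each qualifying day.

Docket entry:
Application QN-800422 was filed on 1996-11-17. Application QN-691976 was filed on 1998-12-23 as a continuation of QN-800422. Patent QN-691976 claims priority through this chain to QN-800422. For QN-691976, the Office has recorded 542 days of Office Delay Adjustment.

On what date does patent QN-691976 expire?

May 13, 2014

Earliest priority filing: 17 November 1996.
Base term: 17 November 1996 + 16 years → 17 November 2012.
Office Delay Adjustment: +542 days → 13 May 2014.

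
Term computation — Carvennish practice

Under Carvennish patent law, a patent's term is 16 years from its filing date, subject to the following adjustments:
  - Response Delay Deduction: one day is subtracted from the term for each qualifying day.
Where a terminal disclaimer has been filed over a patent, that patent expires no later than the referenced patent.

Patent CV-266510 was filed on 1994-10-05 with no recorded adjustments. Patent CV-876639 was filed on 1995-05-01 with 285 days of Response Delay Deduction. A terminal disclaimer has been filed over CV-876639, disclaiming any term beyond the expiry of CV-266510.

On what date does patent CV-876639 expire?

2010-07-20

Natural term of CV-876639:
  Base: filing + 16 years → 1 May 2011.
  Response Delay Deduction: −285 days → 20 July 2010.
Expiry of referenced patent CV-266510:
  Base: filing + 16 years → 5 October 2010.
Terminal disclaimer: CV-876639 expires on the earlier of 20 July 2010 and 5 October 2010.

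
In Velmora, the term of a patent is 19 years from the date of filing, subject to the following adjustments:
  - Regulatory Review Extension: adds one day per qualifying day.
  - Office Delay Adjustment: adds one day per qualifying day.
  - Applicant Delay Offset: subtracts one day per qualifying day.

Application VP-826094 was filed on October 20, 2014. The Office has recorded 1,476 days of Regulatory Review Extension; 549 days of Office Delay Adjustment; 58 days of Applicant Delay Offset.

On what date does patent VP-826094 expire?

March 10, 2039

Base term: filing date + 19 years → 20 October 2033.
Regulatory Review Extension: +1476 days → 4 November 2037.
Office Delay Adjustment: +549 days → 7 May 2039.
Applicant Delay Offset: −58 days → 10 March 2039.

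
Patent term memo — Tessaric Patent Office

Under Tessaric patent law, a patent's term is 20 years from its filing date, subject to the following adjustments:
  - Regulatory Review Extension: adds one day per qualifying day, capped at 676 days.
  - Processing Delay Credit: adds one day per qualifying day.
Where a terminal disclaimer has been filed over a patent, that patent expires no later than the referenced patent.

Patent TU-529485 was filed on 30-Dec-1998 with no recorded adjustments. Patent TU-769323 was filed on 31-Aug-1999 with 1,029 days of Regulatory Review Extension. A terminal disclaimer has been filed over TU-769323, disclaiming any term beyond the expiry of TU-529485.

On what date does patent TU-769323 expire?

December 30, 2018

Natural term of TU-769323:
  Base: filing + 20 years → 31 August 2019.
  Regulatory Review Extension: 1029 days claimed exceeds the 676-day cap, so +676 days → 7 July 2021.
Expiry of referenced patent TU-529485:
  Base: filing + 20 years → 30 December 2018.
Terminal disclaimer: TU-769323 expires on the earlier of 7 July 2021 and 30 December 2018.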